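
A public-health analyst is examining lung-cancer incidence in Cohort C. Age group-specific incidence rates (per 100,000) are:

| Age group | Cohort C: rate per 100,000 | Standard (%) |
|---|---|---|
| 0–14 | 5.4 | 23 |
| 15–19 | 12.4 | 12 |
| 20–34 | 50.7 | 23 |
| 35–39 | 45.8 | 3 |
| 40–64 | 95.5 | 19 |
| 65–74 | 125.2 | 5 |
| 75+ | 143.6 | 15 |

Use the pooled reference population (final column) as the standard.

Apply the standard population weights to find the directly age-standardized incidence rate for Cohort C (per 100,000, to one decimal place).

Standard weights: 0.23, 0.12, 0.23, 0.03, 0.19, 0.05, 0.15.
Standardized rate: 0.2300×5.4 + 0.1200×12.4 + 0.2300×50.7 + 0.0300×45.8 + 0.1900×95.5 + 0.0500×125.2 + 0.1500×143.6 = 61.7100 per 100,000.

61.7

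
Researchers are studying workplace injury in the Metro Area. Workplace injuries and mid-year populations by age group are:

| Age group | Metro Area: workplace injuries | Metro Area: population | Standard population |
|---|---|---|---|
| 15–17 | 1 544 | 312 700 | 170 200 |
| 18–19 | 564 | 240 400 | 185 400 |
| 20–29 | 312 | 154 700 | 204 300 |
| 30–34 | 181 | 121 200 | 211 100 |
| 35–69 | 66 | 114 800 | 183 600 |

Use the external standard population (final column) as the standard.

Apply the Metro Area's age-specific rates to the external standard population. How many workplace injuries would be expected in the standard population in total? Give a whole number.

2108

Age-specific rates per 10 000 for the Metro Area: 49.38, 23.46, 20.17, 14.93, 5.75.
Expected workplace injuries = Σ (standard pop × age-specific rate ÷ 10 000)
= 170 200×49.38/10 000 + 185 400×23.46/10 000 + 204 300×20.17/10 000 + 211 100×14.93/10 000 + 183 600×5.75/10 000
= 840.39 + 434.97 + 412.03 + 315.26 + 105.55 = 2108.20.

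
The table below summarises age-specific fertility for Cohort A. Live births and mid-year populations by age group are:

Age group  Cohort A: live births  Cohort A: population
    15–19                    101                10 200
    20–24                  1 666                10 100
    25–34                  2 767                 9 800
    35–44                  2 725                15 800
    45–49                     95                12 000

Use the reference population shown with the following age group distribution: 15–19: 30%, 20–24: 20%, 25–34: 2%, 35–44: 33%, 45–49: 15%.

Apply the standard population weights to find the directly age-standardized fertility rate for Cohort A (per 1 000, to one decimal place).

Age-specific rates per 1 000 for Cohort A: 9.902, 164.950, 282.347, 172.468, 7.917.
Standard weights: 0.30, 0.20, 0.02, 0.33, 0.15.
Standardized rate: 0.3000×9.902 + 0.2000×164.950 + 0.0200×282.347 + 0.3300×172.468 + 0.1500×7.917 = 99.7097 per 1 000.

99.7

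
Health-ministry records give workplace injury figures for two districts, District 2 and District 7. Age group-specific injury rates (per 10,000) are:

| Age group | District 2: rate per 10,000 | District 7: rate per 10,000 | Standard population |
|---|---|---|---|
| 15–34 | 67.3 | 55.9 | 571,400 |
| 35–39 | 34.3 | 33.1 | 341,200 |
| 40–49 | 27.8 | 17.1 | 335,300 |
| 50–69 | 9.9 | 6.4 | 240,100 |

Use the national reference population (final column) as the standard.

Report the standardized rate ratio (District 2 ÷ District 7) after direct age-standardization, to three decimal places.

Standard total = 1,488,000; weights = 0.3840, 0.2293, 0.2253, 0.1614.
District 2: 0.3840×67.3 + 0.2293×34.3 + 0.2253×27.8 + 0.1614×9.9 = 41.5704 per 10,000.
District 7: 0.3840×55.9 + 0.2293×33.1 + 0.2253×17.1 + 0.1614×6.4 = 33.9417 per 10,000.
Ratio = 41.5704 ÷ 33.9417 = 1.22476.

1.225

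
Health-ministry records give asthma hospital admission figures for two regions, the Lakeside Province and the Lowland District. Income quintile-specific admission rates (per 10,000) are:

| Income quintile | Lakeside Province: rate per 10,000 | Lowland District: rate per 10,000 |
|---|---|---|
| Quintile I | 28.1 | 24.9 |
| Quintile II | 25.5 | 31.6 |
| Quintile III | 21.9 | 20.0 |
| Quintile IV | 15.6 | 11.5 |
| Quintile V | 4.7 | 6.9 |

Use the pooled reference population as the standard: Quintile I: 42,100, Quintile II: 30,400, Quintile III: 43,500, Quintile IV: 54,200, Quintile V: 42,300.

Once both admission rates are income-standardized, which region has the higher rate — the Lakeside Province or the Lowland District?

Standard total = 212,500; weights = 0.1981, 0.1431, 0.2047, 0.2551, 0.1991.
The Lakeside Province: 0.1981×28.1 + 0.1431×25.5 + 0.2047×21.9 + 0.2551×15.6 + 0.1991×4.7 = 18.6127 per 10,000.
The Lowland District: 0.1981×24.9 + 0.1431×31.6 + 0.2047×20.0 + 0.2551×11.5 + 0.1991×6.9 = 17.8546 per 10,000.

Lakeside Province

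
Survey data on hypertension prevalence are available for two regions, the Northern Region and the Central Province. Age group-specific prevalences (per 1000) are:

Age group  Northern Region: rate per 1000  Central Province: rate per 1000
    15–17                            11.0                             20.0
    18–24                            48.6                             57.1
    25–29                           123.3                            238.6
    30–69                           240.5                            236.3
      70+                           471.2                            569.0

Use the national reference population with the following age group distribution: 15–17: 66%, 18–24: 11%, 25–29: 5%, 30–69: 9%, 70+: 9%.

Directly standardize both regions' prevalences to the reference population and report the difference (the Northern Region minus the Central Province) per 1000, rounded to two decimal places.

Standard weights: 0.66, 0.11, 0.05, 0.09, 0.09.
The Northern Region: 0.6600×11.0 + 0.1100×48.6 + 0.0500×123.3 + 0.0900×240.5 + 0.0900×471.2 = 82.8240 per 1000.
The Central Province: 0.6600×20.0 + 0.1100×57.1 + 0.0500×238.6 + 0.0900×236.3 + 0.0900×569.0 = 103.8880 per 1000.
Difference = 82.8240 − 103.8880 = -21.0640.

-21.06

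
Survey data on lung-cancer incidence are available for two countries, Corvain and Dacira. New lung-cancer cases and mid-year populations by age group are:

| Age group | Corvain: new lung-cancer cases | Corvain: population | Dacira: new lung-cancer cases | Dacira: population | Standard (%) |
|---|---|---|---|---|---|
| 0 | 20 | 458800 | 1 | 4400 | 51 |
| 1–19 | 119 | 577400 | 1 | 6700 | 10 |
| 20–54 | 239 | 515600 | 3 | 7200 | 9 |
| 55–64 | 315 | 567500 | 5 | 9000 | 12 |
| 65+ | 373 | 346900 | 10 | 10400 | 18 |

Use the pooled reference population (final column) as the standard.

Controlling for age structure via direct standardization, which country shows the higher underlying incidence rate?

Dacira

Age-specific rates per 100000 for Corvain: 4.36, 20.61, 46.35, 55.51, 107.52.
For Dacira: 22.73, 14.93, 41.67, 55.56, 96.15.
Standard weights: 0.51, 0.10, 0.09, 0.12, 0.18.
Corvain: 0.5100×4.36 + 0.1000×20.61 + 0.0900×46.35 + 0.1200×55.51 + 0.1800×107.52 = 34.4711 per 100000.
Dacira: 0.5100×22.73 + 0.1000×14.93 + 0.0900×41.67 + 0.1200×55.56 + 0.1800×96.15 = 40.8078 per 100000.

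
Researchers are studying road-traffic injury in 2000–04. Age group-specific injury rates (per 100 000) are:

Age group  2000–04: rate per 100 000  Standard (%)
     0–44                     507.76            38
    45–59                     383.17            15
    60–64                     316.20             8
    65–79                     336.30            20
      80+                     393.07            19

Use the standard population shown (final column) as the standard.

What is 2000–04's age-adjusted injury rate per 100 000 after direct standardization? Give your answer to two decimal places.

Standard weights: 0.38, 0.15, 0.08, 0.20, 0.19.
Standardized rate: 0.3800×507.76 + 0.1500×383.17 + 0.0800×316.20 + 0.2000×336.30 + 0.1900×393.07 = 417.6636 per 100 000.

417.66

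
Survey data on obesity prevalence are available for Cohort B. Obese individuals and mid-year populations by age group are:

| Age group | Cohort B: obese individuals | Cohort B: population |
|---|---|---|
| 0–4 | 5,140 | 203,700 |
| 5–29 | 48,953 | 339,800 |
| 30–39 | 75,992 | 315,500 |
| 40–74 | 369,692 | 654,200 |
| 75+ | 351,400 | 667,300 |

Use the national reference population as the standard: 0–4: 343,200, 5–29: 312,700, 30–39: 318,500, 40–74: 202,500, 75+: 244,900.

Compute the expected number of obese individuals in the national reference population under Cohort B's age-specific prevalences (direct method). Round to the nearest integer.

Age-specific rates per 1,000 for Cohort B: 25.233, 144.064, 240.862, 565.105, 526.600.
Expected obese individuals = Σ (standard pop × age-specific rate ÷ 1,000)
= 343,200×25.233/1,000 + 312,700×144.064/1,000 + 318,500×240.862/1,000 + 202,500×565.105/1,000 + 244,900×526.600/1,000
= 8660.03 + 45048.86 + 76714.59 + 114433.86 + 128964.27 = 373821.61.

373822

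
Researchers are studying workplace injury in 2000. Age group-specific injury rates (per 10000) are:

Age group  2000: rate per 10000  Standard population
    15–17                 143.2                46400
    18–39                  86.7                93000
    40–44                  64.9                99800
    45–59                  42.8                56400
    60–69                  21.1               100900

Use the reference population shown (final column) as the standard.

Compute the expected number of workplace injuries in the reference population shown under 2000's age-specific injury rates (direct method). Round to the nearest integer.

Expected workplace injuries = Σ (standard pop × age-specific rate ÷ 10000)
= 46400×143.2/10000 + 93000×86.7/10000 + 99800×64.9/10000 + 56400×42.8/10000 + 100900×21.1/10000
= 664.45 + 806.31 + 647.70 + 241.39 + 212.90 = 2572.75.

2573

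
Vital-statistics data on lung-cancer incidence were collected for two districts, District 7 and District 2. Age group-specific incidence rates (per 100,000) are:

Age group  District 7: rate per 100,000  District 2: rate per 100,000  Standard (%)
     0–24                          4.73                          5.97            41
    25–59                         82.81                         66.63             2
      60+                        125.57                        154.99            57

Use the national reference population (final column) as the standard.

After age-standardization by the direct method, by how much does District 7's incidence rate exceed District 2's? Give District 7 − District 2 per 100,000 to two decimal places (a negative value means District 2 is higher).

-16.95

Standard weights: 0.41, 0.02, 0.57.
District 7: 0.4100×4.73 + 0.0200×82.81 + 0.5700×125.57 = 75.1704 per 100,000.
District 2: 0.4100×5.97 + 0.0200×66.63 + 0.5700×154.99 = 92.1246 per 100,000.
Difference = 75.1704 − 92.1246 = -16.9542.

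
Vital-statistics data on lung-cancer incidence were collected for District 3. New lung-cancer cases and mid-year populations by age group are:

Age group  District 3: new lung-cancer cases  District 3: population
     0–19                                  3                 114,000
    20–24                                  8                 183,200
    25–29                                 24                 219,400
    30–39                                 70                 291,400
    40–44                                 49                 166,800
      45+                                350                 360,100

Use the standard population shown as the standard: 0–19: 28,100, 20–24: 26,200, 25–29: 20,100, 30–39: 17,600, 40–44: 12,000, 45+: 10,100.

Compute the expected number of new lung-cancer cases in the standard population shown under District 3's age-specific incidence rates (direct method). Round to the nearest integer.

22

Age-specific rates per 100,000 for District 3: 2.63, 4.37, 10.94, 24.02, 29.38, 97.20.
Expected new lung-cancer cases = Σ (standard pop × age-specific rate ÷ 100,000)
= 28,100×2.63/100,000 + 26,200×4.37/100,000 + 20,100×10.94/100,000 + 17,600×24.02/100,000 + 12,000×29.38/100,000 + 10,100×97.20/100,000
= 0.74 + 1.14 + 2.20 + 4.23 + 3.53 + 9.82 = 21.65.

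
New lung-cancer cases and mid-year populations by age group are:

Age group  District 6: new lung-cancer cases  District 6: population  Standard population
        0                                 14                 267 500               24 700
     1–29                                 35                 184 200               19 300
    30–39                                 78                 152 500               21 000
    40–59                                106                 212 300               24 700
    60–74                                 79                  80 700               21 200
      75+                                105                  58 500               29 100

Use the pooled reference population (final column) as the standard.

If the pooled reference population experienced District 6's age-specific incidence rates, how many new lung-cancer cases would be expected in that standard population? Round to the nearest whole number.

Age-specific rates per 100 000 for District 6: 5.23, 19.00, 51.15, 49.93, 97.89, 179.49.
Expected new lung-cancer cases = Σ (standard pop × age-specific rate ÷ 100 000)
= 24 700×5.23/100 000 + 19 300×19.00/100 000 + 21 000×51.15/100 000 + 24 700×49.93/100 000 + 21 200×97.89/100 000 + 29 100×179.49/100 000
= 1.29 + 3.67 + 10.74 + 12.33 + 20.75 + 52.23 = 101.02.

101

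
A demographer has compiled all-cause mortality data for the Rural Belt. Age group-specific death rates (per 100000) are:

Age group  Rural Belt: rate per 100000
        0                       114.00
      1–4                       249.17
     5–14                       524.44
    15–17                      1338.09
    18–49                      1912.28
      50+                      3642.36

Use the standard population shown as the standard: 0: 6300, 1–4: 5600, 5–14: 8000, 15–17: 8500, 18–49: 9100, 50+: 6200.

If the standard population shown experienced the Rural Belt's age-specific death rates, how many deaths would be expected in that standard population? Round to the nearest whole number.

Expected deaths = Σ (standard pop × age-specific rate ÷ 100000)
= 6300×114.00/100000 + 5600×249.17/100000 + 8000×524.44/100000 + 8500×1338.09/100000 + 9100×1912.28/100000 + 6200×3642.36/100000
= 7.18 + 13.95 + 41.96 + 113.74 + 174.02 + 225.83 = 576.67.

577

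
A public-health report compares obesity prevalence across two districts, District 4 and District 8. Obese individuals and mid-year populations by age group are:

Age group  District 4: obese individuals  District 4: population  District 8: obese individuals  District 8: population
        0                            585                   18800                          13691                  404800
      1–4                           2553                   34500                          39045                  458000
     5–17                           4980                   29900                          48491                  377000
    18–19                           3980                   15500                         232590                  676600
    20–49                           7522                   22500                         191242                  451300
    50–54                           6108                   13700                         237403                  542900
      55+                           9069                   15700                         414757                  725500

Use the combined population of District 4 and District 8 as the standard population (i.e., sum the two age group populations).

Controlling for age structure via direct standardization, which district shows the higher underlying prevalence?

Age-specific rates per 1000 for District 4: 31.117, 74.000, 166.555, 256.774, 334.311, 445.839, 577.643.
For District 8: 33.822, 85.251, 128.623, 343.763, 423.758, 437.287, 571.684.
Combined standard total = 3786700; weights = 0.1119, 0.1301, 0.1075, 0.1828, 0.1251, 0.1470, 0.1957.
District 4: 0.1119×31.117 + 0.1301×74.000 + 0.1075×166.555 + 0.1828×256.774 + 0.1251×334.311 + 0.1470×445.839 + 0.1957×577.643 = 298.3629 per 1000.
District 8: 0.1119×33.822 + 0.1301×85.251 + 0.1075×128.623 + 0.1828×343.763 + 0.1251×423.758 + 0.1470×437.287 + 0.1957×571.684 = 320.7202 per 1000.

District 8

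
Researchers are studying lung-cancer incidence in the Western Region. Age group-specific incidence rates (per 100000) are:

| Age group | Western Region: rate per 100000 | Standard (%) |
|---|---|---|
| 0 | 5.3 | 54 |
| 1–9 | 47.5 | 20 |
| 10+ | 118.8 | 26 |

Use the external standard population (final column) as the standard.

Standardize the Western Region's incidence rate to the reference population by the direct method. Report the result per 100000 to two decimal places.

Standard weights: 0.54, 0.20, 0.26.
Standardized rate: 0.5400×5.3 + 0.2000×47.5 + 0.2600×118.8 = 43.2500 per 100000.

43.25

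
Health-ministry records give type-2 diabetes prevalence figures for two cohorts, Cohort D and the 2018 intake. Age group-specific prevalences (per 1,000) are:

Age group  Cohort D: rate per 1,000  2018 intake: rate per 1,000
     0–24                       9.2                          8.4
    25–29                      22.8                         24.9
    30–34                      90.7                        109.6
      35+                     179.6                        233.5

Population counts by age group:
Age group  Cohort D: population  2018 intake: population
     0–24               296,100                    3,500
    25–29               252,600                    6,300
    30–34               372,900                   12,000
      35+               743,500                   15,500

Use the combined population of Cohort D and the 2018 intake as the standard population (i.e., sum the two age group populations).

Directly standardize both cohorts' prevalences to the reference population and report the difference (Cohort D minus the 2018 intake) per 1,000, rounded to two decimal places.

-28.48

Combined standard total = 1,702,400; weights = 0.1760, 0.1521, 0.2261, 0.4458.
Cohort D: 0.1760×9.2 + 0.1521×22.8 + 0.2261×90.7 + 0.4458×179.6 = 105.6662 per 1,000.
The 2018 intake: 0.1760×8.4 + 0.1521×24.9 + 0.2261×109.6 + 0.4458×233.5 = 134.1487 per 1,000.
Difference = 105.6662 − 134.1487 = -28.4826.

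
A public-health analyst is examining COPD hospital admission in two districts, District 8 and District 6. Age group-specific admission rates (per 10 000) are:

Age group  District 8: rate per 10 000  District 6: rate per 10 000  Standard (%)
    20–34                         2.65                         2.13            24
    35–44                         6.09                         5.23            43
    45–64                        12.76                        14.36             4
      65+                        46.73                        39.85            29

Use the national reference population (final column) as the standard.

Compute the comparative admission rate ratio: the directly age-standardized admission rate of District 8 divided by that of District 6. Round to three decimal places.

1.163

Standard weights: 0.24, 0.43, 0.04, 0.29.
District 8: 0.2400×2.65 + 0.4300×6.09 + 0.0400×12.76 + 0.2900×46.73 = 17.3168 per 10 000.
District 6: 0.2400×2.13 + 0.4300×5.23 + 0.0400×14.36 + 0.2900×39.85 = 14.8910 per 10 000.
Ratio = 17.3168 ÷ 14.8910 = 1.16290.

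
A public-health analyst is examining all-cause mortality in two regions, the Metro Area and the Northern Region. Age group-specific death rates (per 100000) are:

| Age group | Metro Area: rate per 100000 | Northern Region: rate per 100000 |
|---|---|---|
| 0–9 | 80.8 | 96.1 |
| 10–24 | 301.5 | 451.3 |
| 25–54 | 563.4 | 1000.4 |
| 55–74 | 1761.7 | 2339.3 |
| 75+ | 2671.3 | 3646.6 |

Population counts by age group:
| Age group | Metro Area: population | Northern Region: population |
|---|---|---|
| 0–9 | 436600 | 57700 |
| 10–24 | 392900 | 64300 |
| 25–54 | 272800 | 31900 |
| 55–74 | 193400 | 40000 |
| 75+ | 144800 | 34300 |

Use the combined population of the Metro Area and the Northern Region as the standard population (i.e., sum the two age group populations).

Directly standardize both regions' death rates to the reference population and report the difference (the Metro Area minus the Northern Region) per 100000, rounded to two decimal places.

Combined standard total = 1668700; weights = 0.2962, 0.2740, 0.1826, 0.1399, 0.1073.
The Metro Area: 0.2962×80.8 + 0.2740×301.5 + 0.1826×563.4 + 0.1399×1761.7 + 0.1073×2671.3 = 742.5324 per 100000.
The Northern Region: 0.2962×96.1 + 0.2740×451.3 + 0.1826×1000.4 + 0.1399×2339.3 + 0.1073×3646.6 = 1053.3692 per 100000.
Difference = 742.5324 − 1053.3692 = -310.8368.

-310.84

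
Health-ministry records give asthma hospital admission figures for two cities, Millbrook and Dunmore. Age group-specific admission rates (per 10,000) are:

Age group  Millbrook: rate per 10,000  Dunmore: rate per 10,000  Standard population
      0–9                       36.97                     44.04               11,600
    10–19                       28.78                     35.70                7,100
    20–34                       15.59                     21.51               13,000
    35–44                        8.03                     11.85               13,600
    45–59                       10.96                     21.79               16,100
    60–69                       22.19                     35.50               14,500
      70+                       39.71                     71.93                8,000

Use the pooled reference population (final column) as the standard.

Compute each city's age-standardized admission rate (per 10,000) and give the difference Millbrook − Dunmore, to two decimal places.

-10.55

Standard total = 83,900; weights = 0.1383, 0.0846, 0.1549, 0.1621, 0.1919, 0.1728, 0.0954.
Millbrook: 0.1383×36.97 + 0.0846×28.78 + 0.1549×15.59 + 0.1621×8.03 + 0.1919×10.96 + 0.1728×22.19 + 0.0954×39.71 = 20.9888 per 10,000.
Dunmore: 0.1383×44.04 + 0.0846×35.70 + 0.1549×21.51 + 0.1621×11.85 + 0.1919×21.79 + 0.1728×35.50 + 0.0954×71.93 = 31.5391 per 10,000.
Difference = 20.9888 − 31.5391 = -10.5503.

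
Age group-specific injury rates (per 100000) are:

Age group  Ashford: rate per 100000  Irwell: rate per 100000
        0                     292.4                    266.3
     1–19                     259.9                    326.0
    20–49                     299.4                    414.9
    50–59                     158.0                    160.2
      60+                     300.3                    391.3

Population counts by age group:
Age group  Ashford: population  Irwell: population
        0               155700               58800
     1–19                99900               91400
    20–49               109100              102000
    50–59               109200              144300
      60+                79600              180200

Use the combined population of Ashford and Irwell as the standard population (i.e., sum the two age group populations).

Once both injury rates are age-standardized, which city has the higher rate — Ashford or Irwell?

Irwell

Combined standard total = 1130200; weights = 0.1898, 0.1693, 0.1868, 0.2243, 0.2299.
Ashford: 0.1898×292.4 + 0.1693×259.9 + 0.1868×299.4 + 0.2243×158.0 + 0.2299×300.3 = 259.8770 per 100000.
Irwell: 0.1898×266.3 + 0.1693×326.0 + 0.1868×414.9 + 0.2243×160.2 + 0.2299×391.3 = 309.0966 per 100000.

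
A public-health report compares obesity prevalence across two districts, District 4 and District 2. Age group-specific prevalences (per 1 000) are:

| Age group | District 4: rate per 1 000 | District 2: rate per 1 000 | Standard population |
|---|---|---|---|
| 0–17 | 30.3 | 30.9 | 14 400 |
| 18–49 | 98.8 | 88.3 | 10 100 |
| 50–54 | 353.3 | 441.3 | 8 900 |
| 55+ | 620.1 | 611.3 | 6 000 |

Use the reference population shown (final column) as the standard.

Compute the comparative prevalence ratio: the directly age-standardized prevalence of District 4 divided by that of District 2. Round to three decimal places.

Standard total = 39 400; weights = 0.3655, 0.2563, 0.2259, 0.1523.
District 4: 0.3655×30.3 + 0.2563×98.8 + 0.2259×353.3 + 0.1523×620.1 = 210.6388 per 1 000.
District 2: 0.3655×30.9 + 0.2563×88.3 + 0.2259×441.3 + 0.1523×611.3 = 226.7046 per 1 000.
Ratio = 210.6388 ÷ 226.7046 = 0.92913.

0.929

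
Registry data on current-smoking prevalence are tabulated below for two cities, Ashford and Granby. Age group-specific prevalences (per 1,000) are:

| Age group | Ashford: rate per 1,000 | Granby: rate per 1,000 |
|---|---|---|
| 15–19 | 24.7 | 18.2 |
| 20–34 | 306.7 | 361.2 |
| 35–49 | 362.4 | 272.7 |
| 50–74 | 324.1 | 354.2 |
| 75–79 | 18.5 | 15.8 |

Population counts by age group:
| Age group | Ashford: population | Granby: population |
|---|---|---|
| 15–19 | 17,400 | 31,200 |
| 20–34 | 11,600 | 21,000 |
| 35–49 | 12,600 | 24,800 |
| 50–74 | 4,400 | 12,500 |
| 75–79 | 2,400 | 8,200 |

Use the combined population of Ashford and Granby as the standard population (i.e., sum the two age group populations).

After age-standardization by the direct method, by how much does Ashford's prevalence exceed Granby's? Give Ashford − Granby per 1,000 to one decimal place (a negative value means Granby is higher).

Combined standard total = 146,100; weights = 0.3326, 0.2231, 0.2560, 0.1157, 0.0726.
Ashford: 0.3326×24.7 + 0.2231×306.7 + 0.2560×362.4 + 0.1157×324.1 + 0.0726×18.5 = 208.2546 per 1,000.
Granby: 0.3326×18.2 + 0.2231×361.2 + 0.2560×272.7 + 0.1157×354.2 + 0.0726×15.8 = 198.5769 per 1,000.
Difference = 208.2546 − 198.5769 = 9.6777.

9.7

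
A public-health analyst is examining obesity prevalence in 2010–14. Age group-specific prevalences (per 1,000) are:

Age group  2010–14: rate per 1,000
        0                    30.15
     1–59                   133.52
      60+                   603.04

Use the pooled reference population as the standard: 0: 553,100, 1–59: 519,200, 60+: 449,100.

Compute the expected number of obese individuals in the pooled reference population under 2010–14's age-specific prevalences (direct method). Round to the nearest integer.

356825

Expected obese individuals = Σ (standard pop × age-specific rate ÷ 1,000)
= 553,100×30.15/1,000 + 519,200×133.52/1,000 + 449,100×603.04/1,000
= 16675.97 + 69323.58 + 270825.26 = 356824.81.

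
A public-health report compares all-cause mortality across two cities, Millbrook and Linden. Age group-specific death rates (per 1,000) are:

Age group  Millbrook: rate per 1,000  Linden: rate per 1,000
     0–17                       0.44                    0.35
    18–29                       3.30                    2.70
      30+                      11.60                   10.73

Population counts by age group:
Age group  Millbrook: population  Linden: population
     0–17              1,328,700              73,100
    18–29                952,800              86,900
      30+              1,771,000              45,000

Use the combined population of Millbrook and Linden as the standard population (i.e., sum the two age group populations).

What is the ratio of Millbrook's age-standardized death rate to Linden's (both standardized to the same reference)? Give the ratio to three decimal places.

Combined standard total = 4,257,500; weights = 0.3293, 0.2442, 0.4265.
Millbrook: 0.3293×0.44 + 0.2442×3.30 + 0.4265×11.60 = 5.8986 per 1,000.
Linden: 0.3293×0.35 + 0.2442×2.70 + 0.4265×10.73 = 5.3514 per 1,000.
Ratio = 5.8986 ÷ 5.3514 = 1.10226.

1.102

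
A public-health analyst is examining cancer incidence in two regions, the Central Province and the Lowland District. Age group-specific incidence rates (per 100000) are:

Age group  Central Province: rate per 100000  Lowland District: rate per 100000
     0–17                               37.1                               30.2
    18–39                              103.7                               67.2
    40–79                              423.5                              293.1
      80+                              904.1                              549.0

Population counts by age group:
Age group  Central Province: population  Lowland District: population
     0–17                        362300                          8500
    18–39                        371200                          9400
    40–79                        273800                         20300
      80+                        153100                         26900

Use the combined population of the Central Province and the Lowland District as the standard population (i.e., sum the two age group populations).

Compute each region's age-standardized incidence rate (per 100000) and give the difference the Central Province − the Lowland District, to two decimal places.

Combined standard total = 1225500; weights = 0.3026, 0.3106, 0.2400, 0.1469.
The Central Province: 0.3026×37.1 + 0.3106×103.7 + 0.2400×423.5 + 0.1469×904.1 = 277.8574 per 100000.
The Lowland District: 0.3026×30.2 + 0.3106×67.2 + 0.2400×293.1 + 0.1469×549.0 = 180.9834 per 100000.
Difference = 277.8574 − 180.9834 = 96.8740.

96.87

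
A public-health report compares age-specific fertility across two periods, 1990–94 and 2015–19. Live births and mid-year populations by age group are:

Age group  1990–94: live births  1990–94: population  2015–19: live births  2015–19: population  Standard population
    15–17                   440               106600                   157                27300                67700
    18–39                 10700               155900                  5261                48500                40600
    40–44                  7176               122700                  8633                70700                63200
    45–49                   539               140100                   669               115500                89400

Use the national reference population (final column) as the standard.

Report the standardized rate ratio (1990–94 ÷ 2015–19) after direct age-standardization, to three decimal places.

Age-specific rates per 1000 for 1990–94: 4.128, 68.634, 58.484, 3.847.
For 2015–19: 5.751, 108.474, 122.107, 5.792.
Standard total = 260900; weights = 0.2595, 0.1556, 0.2422, 0.3427.
1990–94: 0.2595×4.128 + 0.1556×68.634 + 0.2422×58.484 + 0.3427×3.847 = 27.2369 per 1000.
2015–19: 0.2595×5.751 + 0.1556×108.474 + 0.2422×122.107 + 0.3427×5.792 = 49.9364 per 1000.
Ratio = 27.2369 ÷ 49.9364 = 0.54543.

0.545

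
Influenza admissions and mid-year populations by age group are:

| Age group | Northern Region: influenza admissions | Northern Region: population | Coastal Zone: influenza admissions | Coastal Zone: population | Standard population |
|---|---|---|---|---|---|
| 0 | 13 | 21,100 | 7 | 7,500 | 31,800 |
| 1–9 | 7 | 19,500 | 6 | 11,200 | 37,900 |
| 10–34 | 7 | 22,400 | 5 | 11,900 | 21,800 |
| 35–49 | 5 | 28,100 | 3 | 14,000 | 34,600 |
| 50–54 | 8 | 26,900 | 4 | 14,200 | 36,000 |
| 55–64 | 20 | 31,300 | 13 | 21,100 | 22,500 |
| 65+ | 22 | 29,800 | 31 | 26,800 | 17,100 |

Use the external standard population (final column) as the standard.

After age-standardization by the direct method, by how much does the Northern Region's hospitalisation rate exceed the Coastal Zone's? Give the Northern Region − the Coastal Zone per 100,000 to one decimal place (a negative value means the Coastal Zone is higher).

Age-specific rates per 100,000 for the Northern Region: 61.61, 35.90, 31.25, 17.79, 29.74, 63.90, 73.83.
For the Coastal Zone: 93.33, 53.57, 42.02, 21.43, 28.17, 61.61, 115.67.
Standard total = 201,700; weights = 0.1577, 0.1879, 0.1081, 0.1715, 0.1785, 0.1116, 0.0848.
The Northern Region: 0.1577×61.61 + 0.1879×35.90 + 0.1081×31.25 + 0.1715×17.79 + 0.1785×29.74 + 0.1116×63.90 + 0.0848×73.83 = 41.5836 per 100,000.
The Coastal Zone: 0.1577×93.33 + 0.1879×53.57 + 0.1081×42.02 + 0.1715×21.43 + 0.1785×28.17 + 0.1116×61.61 + 0.0848×115.67 = 54.7054 per 100,000.
Difference = 41.5836 − 54.7054 = -13.1218.

-13.1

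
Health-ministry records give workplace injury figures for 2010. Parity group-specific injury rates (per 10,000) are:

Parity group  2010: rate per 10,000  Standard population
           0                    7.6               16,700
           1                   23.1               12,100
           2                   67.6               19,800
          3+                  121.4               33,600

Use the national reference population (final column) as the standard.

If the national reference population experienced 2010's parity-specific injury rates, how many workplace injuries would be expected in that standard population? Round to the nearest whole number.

Expected workplace injuries = Σ (standard pop × parity-specific rate ÷ 10,000)
= 16,700×7.6/10,000 + 12,100×23.1/10,000 + 19,800×67.6/10,000 + 33,600×121.4/10,000
= 12.69 + 27.95 + 133.85 + 407.90 = 582.39.

582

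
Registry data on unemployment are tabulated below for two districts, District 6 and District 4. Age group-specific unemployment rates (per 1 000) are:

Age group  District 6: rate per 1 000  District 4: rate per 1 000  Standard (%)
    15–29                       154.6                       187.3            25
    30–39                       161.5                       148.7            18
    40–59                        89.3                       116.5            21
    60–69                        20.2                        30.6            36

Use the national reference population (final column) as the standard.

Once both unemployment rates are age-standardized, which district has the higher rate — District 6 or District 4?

Standard weights: 0.25, 0.18, 0.21, 0.36.
District 6: 0.2500×154.6 + 0.1800×161.5 + 0.2100×89.3 + 0.3600×20.2 = 93.7450 per 1 000.
District 4: 0.2500×187.3 + 0.1800×148.7 + 0.2100×116.5 + 0.3600×30.6 = 109.0720 per 1 000.

District 4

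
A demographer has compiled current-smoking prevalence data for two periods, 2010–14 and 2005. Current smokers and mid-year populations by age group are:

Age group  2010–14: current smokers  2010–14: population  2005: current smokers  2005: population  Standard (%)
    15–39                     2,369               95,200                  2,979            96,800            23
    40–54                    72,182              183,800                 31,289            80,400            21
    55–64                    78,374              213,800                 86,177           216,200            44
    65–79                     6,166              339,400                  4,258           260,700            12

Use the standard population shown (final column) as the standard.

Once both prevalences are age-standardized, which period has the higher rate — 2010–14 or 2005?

Age-specific rates per 1,000 for 2010–14: 24.884, 392.720, 366.576, 18.167.
For 2005: 30.775, 389.167, 398.599, 16.333.
Standard weights: 0.23, 0.21, 0.44, 0.12.
2010–14: 0.2300×24.884 + 0.2100×392.720 + 0.4400×366.576 + 0.1200×18.167 = 251.6683 per 1,000.
2005: 0.2300×30.775 + 0.2100×389.167 + 0.4400×398.599 + 0.1200×16.333 = 266.1465 per 1,000.
The crude rates (191.17 vs 190.65) would put 2010–14 higher, but that reflects its age composition; once standardized to a common age structure, 2005 has the higher underlying rate.

2005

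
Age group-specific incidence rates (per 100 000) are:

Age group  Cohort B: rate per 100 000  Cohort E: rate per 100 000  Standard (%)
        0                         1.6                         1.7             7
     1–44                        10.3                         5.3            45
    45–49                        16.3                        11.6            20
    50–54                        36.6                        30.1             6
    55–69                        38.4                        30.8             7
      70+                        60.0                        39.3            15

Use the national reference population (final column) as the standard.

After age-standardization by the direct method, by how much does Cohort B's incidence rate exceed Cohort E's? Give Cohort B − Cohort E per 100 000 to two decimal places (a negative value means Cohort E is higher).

7.21

Standard weights: 0.07, 0.45, 0.20, 0.06, 0.07, 0.15.
Cohort B: 0.0700×1.6 + 0.4500×10.3 + 0.2000×16.3 + 0.0600×36.6 + 0.0700×38.4 + 0.1500×60.0 = 21.8910 per 100 000.
Cohort E: 0.0700×1.7 + 0.4500×5.3 + 0.2000×11.6 + 0.0600×30.1 + 0.0700×30.8 + 0.1500×39.3 = 14.6810 per 100 000.
Difference = 21.8910 − 14.6810 = 7.2100.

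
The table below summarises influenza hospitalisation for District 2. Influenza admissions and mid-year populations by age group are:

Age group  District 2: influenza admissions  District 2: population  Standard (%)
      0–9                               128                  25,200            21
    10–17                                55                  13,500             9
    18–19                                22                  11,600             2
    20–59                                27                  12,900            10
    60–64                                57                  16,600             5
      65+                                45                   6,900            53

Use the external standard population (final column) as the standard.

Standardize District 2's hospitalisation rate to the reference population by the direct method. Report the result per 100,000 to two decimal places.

Age-specific rates per 100,000 for District 2: 507.94, 407.41, 189.66, 209.30, 343.37, 652.17.
Standard weights: 0.21, 0.09, 0.02, 0.10, 0.05, 0.53.
Standardized rate: 0.2100×507.94 + 0.0900×407.41 + 0.0200×189.66 + 0.1000×209.30 + 0.0500×343.37 + 0.5300×652.17 = 530.8775 per 100,000.

530.88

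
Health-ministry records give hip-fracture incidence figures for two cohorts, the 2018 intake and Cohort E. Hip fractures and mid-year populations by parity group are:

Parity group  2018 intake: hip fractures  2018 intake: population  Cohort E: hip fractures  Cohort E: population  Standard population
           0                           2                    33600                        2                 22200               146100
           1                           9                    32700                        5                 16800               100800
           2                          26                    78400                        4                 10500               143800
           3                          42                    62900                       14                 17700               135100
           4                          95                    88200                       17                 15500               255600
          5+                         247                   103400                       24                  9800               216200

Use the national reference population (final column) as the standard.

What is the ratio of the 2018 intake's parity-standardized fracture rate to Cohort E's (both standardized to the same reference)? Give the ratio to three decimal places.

Parity-specific rates per 100000 for the 2018 intake: 5.95, 27.52, 33.16, 66.77, 107.71, 238.88.
For Cohort E: 9.01, 29.76, 38.10, 79.10, 109.68, 244.90.
Standard total = 997600; weights = 0.1465, 0.1010, 0.1441, 0.1354, 0.2562, 0.2167.
The 2018 intake: 0.1465×5.95 + 0.1010×27.52 + 0.1441×33.16 + 0.1354×66.77 + 0.2562×107.71 + 0.2167×238.88 = 96.8423 per 100000.
Cohort E: 0.1465×9.01 + 0.1010×29.76 + 0.1441×38.10 + 0.1354×79.10 + 0.2562×109.68 + 0.2167×244.90 = 101.7048 per 100000.
Ratio = 96.8423 ÷ 101.7048 = 0.95219.

0.952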